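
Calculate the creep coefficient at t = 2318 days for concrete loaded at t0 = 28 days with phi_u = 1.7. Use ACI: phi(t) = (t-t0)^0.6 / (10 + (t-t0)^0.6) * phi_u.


dt = 2318 - 28 = 2290
phi = 2290^0.6 / (10 + 2290^0.6) * 1.7
= 1.551

1.551


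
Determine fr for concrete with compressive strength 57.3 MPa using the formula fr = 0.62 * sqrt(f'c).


fr = 0.62 * sqrt(57.3)
= 4.693 MPa

4.693


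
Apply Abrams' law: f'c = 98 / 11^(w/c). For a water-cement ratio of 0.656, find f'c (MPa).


f'c = 98 / 11^0.656
= 98 / 4.821
= 20.33 MPa

20.33


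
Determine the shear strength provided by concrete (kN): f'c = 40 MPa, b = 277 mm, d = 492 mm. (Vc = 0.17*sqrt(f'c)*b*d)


Vc = 0.17 * sqrt(40) * 277 * 492 / 1000
= 146.53 kN

146.53


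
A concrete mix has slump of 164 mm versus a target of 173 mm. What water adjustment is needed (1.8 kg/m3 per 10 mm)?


Difference = 173 - 164 = 9 mm
Water adjustment = 9 * 1.8 / 10 = 1.6 kg/m3

1.6


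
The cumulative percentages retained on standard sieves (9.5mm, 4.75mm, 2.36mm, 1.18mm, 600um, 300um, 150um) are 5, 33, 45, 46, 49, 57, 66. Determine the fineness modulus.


FM = sum(cumulative % retained) / 100
= 301 / 100
= 3.01

3.01


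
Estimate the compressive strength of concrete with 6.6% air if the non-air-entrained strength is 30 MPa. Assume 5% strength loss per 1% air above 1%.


Strength loss = (6.6 - 1) * 5 = 28.0%
f'c = 30 * (1 - 28.0/100)
= 21.6 MPa

21.6


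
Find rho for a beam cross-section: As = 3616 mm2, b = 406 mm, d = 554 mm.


rho = As / (b * d)
= 3616 / (406 * 554)
= 0.0161

0.0161


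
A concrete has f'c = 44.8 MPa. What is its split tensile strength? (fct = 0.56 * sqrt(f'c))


fct = 0.56 * sqrt(44.8)
= 0.56 * 6.693
= 3.748 MPa

3.748


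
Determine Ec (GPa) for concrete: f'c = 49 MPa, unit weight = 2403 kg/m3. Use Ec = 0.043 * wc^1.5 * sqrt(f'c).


Ec = 0.043 * 2403^1.5 * sqrt(49) / 1000
= 35.46 GPa

35.46


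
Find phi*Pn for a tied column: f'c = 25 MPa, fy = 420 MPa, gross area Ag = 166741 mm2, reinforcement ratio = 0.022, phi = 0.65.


Ast = rho * Ag = 0.022 * 166741 = 3668.302 mm2
phi*Pn = 0.65 * 0.80 * (0.85 * 25 * (166741 - 3668.302) + 420 * 3668.302) / 1000
= 2603.11 kN

2603.11


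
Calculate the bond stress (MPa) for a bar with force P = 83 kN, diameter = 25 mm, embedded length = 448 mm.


u = P / (pi * db * ld)
= 83 * 1000 / (pi * 25 * 448)
= 2.359 MPa

2.359


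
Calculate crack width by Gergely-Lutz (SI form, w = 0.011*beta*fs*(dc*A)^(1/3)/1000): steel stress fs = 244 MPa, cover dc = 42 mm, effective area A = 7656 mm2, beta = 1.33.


w = 0.011 * beta * fs * (dc * A)^(1/3) / 1000
= 0.011 * 1.33 * 244 * (42 * 7656)^(1/3) / 1000
= 0.245 mm

0.245


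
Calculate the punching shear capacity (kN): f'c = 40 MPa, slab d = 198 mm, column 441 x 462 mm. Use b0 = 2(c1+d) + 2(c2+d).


b0 = 2*(441 + 198) + 2*(462 + 198) = 2598 mm
Vc = 0.33 * sqrt(40) * 2598 * 198 / 1000
= 1073.61 kN

1073.61


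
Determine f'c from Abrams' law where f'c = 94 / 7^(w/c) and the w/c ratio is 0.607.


f'c = 94 / 7^0.607
= 94 / 3.258
= 28.85 MPa

28.85


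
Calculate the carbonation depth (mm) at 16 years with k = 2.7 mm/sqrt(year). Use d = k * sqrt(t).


depth = k * sqrt(t)
= 2.7 * sqrt(16)
= 10.8 mm

10.8


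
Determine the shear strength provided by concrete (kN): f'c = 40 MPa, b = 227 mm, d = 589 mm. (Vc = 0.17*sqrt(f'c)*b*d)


Vc = 0.17 * sqrt(40) * 227 * 589 / 1000
= 143.75 kN

143.75


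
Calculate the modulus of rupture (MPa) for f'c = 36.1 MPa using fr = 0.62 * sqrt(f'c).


fr = 0.62 * sqrt(36.1)
= 3.725 MPa

3.725


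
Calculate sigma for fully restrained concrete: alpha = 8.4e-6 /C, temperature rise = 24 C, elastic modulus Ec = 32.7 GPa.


sigma = alpha * dT * Ec
= 8.4e-6 * 24 * 32.7 * 1000
= 6.592 MPa

6.592


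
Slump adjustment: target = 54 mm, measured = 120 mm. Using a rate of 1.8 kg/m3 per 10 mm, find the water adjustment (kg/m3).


Difference = 54 - 120 = -66 mm
Water adjustment = -66 * 1.8 / 10 = -11.9 kg/m3

-11.9


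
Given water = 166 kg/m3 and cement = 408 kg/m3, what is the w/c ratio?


w/c = water / cement
w/c = 166 / 408 = 0.407

0.407


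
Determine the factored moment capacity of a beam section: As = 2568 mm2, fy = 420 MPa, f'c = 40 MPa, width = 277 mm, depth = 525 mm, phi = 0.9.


a = As * fy / (0.85 * f'c * b)
= 2568 * 420 / (0.85 * 40 * 277)
= 114.5211 mm
Mn = As * fy * (d - a/2) / 10^6
= 504.485 kN-m
phi*Mn = 0.9 * 504.485 = 454.04 kN-m

454.04


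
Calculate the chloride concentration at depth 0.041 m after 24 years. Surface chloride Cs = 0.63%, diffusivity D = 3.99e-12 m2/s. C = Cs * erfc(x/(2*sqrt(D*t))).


t_seconds = 24 * 365.25 * 24 * 3600 = 757382400.0 s
arg = 0.041 / (2 * sqrt(3.99e-12 * 757382400.0))
= 0.3729
erfc(0.3729) = 0.5979
C = 0.63 * 0.5979 = 0.3767%

0.3767


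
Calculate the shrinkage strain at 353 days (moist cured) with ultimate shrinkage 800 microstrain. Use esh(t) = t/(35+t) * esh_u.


esh(353) = 353 / (35 + 353) * 800
= 353 / 388 * 800
= 727.8 microstrain

727.8


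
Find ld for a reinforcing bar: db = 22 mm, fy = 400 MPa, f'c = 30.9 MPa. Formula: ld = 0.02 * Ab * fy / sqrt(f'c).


Ab = pi * 22^2 / 4 = 380.133 mm2
ld = 0.02 * 380.133 * 400 / sqrt(30.9)
= 547.1 mm

547.1


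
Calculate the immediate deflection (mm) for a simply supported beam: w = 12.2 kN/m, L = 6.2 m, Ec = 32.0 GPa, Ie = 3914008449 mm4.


Convert: L = 6.2 m = 6200 mm, Ec = 32.0 GPa = 32000 MPa
delta = 5 * 12.2 * 6200^4 / (384 * 32000 * 3914008449)
= 1.87 mm

1.87


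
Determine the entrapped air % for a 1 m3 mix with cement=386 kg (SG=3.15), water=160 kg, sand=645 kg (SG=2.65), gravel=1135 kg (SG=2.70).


Vol cement = 386 / (3.15 * 1000) = 0.12254 m3
Vol water = 160 / 1000 = 0.16 m3
Vol sand = 645 / (2.65 * 1000) = 0.243396 m3
Vol gravel = 1135 / (2.70 * 1000) = 0.42037 m3
Total solid + water volume = 0.946306 m3
Air = (1 - 0.946306) * 100 = 5.37%

5.37


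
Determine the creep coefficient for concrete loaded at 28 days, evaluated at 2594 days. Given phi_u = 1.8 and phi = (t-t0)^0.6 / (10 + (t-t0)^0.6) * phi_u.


dt = 2594 - 28 = 2566
phi = 2566^0.6 / (10 + 2566^0.6) * 1.8
= 1.651

1.651


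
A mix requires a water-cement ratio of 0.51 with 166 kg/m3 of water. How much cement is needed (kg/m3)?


Cement = water / (w/c)
= 166 / 0.51
= 325.5 kg/m3

325.5


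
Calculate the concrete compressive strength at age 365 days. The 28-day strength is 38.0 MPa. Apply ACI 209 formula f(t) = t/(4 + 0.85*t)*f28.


f(365) = 365 / (4 + 0.85 * 365) * 38.0
= 365 / 314.25 * 38.0
= 44.14 MPa

44.14


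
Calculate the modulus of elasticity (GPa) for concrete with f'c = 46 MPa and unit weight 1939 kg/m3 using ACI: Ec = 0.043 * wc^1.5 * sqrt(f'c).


Ec = 0.043 * 1939^1.5 * sqrt(46) / 1000
= 24.9 GPa

24.9


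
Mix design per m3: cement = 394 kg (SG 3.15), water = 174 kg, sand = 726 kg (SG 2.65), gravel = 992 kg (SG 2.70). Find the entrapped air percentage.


Vol cement = 394 / (3.15 * 1000) = 0.125079 m3
Vol water = 174 / 1000 = 0.174 m3
Vol sand = 726 / (2.65 * 1000) = 0.273962 m3
Vol gravel = 992 / (2.70 * 1000) = 0.367407 m3
Total solid + water volume = 0.940449 m3
Air = (1 - 0.940449) * 100 = 5.96%

5.96


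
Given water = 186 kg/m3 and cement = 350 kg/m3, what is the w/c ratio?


w/c = water / cement
w/c = 186 / 350 = 0.531

0.531


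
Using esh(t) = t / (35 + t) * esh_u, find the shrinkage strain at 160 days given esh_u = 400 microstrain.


esh(160) = 160 / (35 + 160) * 400
= 160 / 195 * 400
= 328.2 microstrain

328.2


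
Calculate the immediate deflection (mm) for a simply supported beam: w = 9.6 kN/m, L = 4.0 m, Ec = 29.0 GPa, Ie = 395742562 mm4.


Convert: L = 4.0 m = 4000 mm, Ec = 29.0 GPa = 29000 MPa
delta = 5 * 9.6 * 4000^4 / (384 * 29000 * 395742562)
= 2.79 mm

2.79


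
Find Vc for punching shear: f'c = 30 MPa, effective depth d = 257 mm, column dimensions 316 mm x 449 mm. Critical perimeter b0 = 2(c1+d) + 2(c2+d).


b0 = 2*(316 + 257) + 2*(449 + 257) = 2558 mm
Vc = 0.33 * sqrt(30) * 2558 * 257 / 1000
= 1188.25 kN

1188.25


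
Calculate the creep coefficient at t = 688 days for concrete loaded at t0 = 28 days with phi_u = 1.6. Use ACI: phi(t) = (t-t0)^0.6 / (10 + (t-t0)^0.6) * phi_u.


dt = 688 - 28 = 660
phi = 660^0.6 / (10 + 660^0.6) * 1.6
= 1.33

1.33


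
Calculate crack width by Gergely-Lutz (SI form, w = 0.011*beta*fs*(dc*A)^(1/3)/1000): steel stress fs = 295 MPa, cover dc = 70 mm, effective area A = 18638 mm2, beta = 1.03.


w = 0.011 * beta * fs * (dc * A)^(1/3) / 1000
= 0.011 * 1.03 * 295 * (70 * 18638)^(1/3) / 1000
= 0.365 mm

0.365


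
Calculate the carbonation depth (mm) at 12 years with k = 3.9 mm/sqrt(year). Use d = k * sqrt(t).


depth = k * sqrt(t)
= 3.9 * sqrt(12)
= 13.51 mm

13.51


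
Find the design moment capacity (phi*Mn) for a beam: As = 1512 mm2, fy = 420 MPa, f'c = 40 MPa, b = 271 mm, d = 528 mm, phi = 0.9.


a = As * fy / (0.85 * f'c * b)
= 1512 * 420 / (0.85 * 40 * 271)
= 68.9212 mm
Mn = As * fy * (d - a/2) / 10^6
= 313.4173 kN-m
phi*Mn = 0.9 * 313.4173 = 282.08 kN-m

282.08


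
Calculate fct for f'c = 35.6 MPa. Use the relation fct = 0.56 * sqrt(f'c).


fct = 0.56 * sqrt(35.6)
= 0.56 * 5.967
= 3.341 MPa

3.341


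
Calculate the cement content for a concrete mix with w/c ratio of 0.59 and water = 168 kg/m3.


Cement = water / (w/c)
= 168 / 0.59
= 284.7 kg/m3

284.7


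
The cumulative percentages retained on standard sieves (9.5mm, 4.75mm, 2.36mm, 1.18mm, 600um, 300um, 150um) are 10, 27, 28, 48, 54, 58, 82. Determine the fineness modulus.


FM = sum(cumulative % retained) / 100
= 307 / 100
= 3.07

3.07


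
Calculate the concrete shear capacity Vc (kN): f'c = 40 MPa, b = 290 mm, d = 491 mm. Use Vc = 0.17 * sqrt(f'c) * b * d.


Vc = 0.17 * sqrt(40) * 290 * 491 / 1000
= 153.09 kN

153.09


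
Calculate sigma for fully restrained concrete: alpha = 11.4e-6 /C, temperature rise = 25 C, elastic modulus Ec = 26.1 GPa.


sigma = alpha * dT * Ec
= 11.4e-6 * 25 * 26.1 * 1000
= 7.438 MPa

7.438


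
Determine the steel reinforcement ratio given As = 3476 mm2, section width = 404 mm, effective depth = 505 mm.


rho = As / (b * d)
= 3476 / (404 * 505)
= 0.017

0.017


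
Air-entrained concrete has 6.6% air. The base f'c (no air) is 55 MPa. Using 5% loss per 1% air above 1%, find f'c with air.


Strength loss = (6.6 - 1) * 5 = 28.0%
f'c = 55 * (1 - 28.0/100)
= 39.6 MPa

39.6


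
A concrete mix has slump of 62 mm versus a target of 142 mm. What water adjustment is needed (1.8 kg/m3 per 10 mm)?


Difference = 142 - 62 = 80 mm
Water adjustment = 80 * 1.8 / 10 = 14.4 kg/m3

14.4


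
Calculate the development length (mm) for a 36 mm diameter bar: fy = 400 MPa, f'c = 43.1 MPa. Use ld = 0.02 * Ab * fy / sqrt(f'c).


Ab = pi * 36^2 / 4 = 1017.876 mm2
ld = 0.02 * 1017.876 * 400 / sqrt(43.1)
= 1240.4 mm

1240.4


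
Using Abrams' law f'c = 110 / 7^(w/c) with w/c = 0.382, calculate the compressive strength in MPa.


f'c = 110 / 7^0.382
= 110 / 2.103
= 52.31 MPa

52.31


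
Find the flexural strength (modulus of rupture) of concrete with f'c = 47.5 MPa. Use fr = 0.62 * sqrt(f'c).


fr = 0.62 * sqrt(47.5)
= 4.273 MPa

4.273


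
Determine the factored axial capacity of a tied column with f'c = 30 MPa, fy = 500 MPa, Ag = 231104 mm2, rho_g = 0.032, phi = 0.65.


Ast = rho * Ag = 0.032 * 231104 = 7395.328 mm2
phi*Pn = 0.65 * 0.80 * (0.85 * 30 * (231104 - 7395.328) + 500 * 7395.328) / 1000
= 4889.16 kN

4889.16


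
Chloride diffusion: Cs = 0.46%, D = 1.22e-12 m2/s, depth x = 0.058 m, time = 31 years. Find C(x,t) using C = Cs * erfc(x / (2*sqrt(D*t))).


t_seconds = 31 * 365.25 * 24 * 3600 = 978285600.0 s
arg = 0.058 / (2 * sqrt(1.22e-12 * 978285600.0))
= 0.8394
erfc(0.8394) = 0.2352
C = 0.46 * 0.2352 = 0.1082%

0.1082


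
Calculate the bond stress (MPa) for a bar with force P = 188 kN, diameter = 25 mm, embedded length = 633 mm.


u = P / (pi * db * ld)
= 188 * 1000 / (pi * 25 * 633)
= 3.782 MPa

3.782


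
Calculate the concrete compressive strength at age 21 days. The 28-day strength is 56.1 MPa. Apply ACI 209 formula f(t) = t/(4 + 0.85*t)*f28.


f(21) = 21 / (4 + 0.85 * 21) * 56.1
= 21 / 21.85 * 56.1
= 53.92 MPa

53.92


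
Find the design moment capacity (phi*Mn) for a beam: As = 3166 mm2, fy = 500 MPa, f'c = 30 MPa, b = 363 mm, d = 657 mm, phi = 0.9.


a = As * fy / (0.85 * f'c * b)
= 3166 * 500 / (0.85 * 30 * 363)
= 171.015 mm
Mn = As * fy * (d - a/2) / 10^6
= 904.6727 kN-m
phi*Mn = 0.9 * 904.6727 = 814.21 kN-m

814.21


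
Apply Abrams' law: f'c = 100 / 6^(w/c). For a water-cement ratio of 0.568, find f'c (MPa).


f'c = 100 / 6^0.568
= 100 / 2.767
= 36.14 MPa

36.14


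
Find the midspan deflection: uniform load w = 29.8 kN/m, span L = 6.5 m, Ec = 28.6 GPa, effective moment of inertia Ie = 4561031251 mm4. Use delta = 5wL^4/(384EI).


Convert: L = 6.5 m = 6500 mm, Ec = 28.6 GPa = 28600 MPa
delta = 5 * 29.8 * 6500^4 / (384 * 28600 * 4561031251)
= 5.31 mm

5.31


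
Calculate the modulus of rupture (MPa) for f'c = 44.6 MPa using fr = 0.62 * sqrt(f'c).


fr = 0.62 * sqrt(44.6)
= 4.141 MPa

4.141


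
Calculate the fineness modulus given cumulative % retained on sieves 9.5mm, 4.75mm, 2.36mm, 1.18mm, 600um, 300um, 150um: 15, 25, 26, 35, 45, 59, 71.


FM = sum(cumulative % retained) / 100
= 276 / 100
= 2.76

2.76


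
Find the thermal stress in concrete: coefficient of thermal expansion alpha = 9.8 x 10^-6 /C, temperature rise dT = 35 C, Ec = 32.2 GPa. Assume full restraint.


sigma = alpha * dT * Ec
= 9.8e-6 * 35 * 32.2 * 1000
= 11.045 MPa

11.045


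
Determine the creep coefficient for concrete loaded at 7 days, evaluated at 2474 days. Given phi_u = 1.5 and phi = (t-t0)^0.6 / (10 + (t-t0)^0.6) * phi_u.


dt = 2474 - 7 = 2467
phi = 2467^0.6 / (10 + 2467^0.6) * 1.5
= 1.373

1.373


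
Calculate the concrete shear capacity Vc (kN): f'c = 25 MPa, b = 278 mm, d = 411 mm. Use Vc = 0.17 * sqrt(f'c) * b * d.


Vc = 0.17 * sqrt(25) * 278 * 411 / 1000
= 97.12 kN

97.12


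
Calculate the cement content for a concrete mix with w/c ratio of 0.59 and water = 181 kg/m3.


Cement = water / (w/c)
= 181 / 0.59
= 306.8 kg/m3

306.8


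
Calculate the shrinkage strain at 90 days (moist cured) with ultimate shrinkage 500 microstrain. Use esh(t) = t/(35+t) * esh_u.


esh(90) = 90 / (35 + 90) * 500
= 90 / 125 * 500
= 360.0 microstrain

360.0


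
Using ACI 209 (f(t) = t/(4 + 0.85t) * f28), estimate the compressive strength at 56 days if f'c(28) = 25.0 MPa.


f(56) = 56 / (4 + 0.85 * 56) * 25.0
= 56 / 51.6 * 25.0
= 27.13 MPa

27.13


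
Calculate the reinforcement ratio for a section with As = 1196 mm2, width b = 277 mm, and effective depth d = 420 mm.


rho = As / (b * d)
= 1196 / (277 * 420)
= 0.0103

0.0103


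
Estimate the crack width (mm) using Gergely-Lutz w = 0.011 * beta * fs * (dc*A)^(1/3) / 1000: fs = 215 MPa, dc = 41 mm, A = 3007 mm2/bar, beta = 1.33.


w = 0.011 * beta * fs * (dc * A)^(1/3) / 1000
= 0.011 * 1.33 * 215 * (41 * 3007)^(1/3) / 1000
= 0.157 mm

0.157


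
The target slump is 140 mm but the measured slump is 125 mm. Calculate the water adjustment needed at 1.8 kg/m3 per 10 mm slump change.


Difference = 140 - 125 = 15 mm
Water adjustment = 15 * 1.8 / 10 = 2.7 kg/m3

2.7


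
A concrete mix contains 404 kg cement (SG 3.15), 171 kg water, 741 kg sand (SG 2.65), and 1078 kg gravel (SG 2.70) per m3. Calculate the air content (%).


Vol cement = 404 / (3.15 * 1000) = 0.128254 m3
Vol water = 171 / 1000 = 0.171 m3
Vol sand = 741 / (2.65 * 1000) = 0.279623 m3
Vol gravel = 1078 / (2.70 * 1000) = 0.399259 m3
Total solid + water volume = 0.978136 m3
Air = (1 - 0.978136) * 100 = 2.19%

2.19


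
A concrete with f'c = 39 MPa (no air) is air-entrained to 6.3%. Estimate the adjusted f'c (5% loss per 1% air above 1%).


Strength loss = (6.3 - 1) * 5 = 26.5%
f'c = 39 * (1 - 26.5/100)
= 28.66 MPa

28.66


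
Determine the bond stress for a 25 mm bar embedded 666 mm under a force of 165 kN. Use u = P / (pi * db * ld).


u = P / (pi * db * ld)
= 165 * 1000 / (pi * 25 * 666)
= 3.154 MPa

3.154


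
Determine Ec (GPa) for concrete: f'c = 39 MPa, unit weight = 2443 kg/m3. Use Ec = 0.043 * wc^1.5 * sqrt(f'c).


Ec = 0.043 * 2443^1.5 * sqrt(39) / 1000
= 32.43 GPa

32.43


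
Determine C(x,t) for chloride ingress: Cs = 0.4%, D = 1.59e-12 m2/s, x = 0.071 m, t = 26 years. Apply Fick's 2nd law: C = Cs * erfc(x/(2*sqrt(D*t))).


t_seconds = 26 * 365.25 * 24 * 3600 = 820497600.0 s
arg = 0.071 / (2 * sqrt(1.59e-12 * 820497600.0))
= 0.9829
erfc(0.9829) = 0.1645
C = 0.4 * 0.1645 = 0.0658%

0.0658


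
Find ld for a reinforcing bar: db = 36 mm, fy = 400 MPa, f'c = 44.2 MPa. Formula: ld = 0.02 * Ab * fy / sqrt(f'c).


Ab = pi * 36^2 / 4 = 1017.876 mm2
ld = 0.02 * 1017.876 * 400 / sqrt(44.2)
= 1224.8 mm

1224.8


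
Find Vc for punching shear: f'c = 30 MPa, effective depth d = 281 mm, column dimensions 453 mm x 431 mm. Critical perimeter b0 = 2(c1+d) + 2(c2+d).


b0 = 2*(453 + 281) + 2*(431 + 281) = 2892 mm
Vc = 0.33 * sqrt(30) * 2892 * 281 / 1000
= 1468.86 kN

1468.86


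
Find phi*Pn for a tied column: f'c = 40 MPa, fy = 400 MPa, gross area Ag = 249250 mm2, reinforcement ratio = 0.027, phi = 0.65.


Ast = rho * Ag = 0.027 * 249250 = 6729.75 mm2
phi*Pn = 0.65 * 0.80 * (0.85 * 40 * (249250 - 6729.75) + 400 * 6729.75) / 1000
= 5687.55 kN

5687.55


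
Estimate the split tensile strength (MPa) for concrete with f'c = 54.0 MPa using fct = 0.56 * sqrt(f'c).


fct = 0.56 * sqrt(54.0)
= 0.56 * 7.348
= 4.115 MPa

4.115


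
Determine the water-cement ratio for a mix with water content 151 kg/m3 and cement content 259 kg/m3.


w/c = water / cement
w/c = 151 / 259 = 0.583

0.583


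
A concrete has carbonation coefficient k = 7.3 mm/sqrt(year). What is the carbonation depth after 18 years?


depth = k * sqrt(t)
= 7.3 * sqrt(18)
= 30.97 mm

30.97


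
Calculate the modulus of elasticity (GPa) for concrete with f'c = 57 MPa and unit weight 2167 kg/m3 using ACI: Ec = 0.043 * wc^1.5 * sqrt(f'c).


Ec = 0.043 * 2167^1.5 * sqrt(57) / 1000
= 32.75 GPa

32.75


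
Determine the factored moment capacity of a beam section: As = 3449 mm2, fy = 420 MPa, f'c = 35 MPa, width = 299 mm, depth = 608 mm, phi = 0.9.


a = As * fy / (0.85 * f'c * b)
= 3449 * 420 / (0.85 * 35 * 299)
= 162.8487 mm
Mn = As * fy * (d - a/2) / 10^6
= 762.7869 kN-m
phi*Mn = 0.9 * 762.7869 = 686.51 kN-m

686.51


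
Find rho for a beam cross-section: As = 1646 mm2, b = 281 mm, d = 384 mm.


rho = As / (b * d)
= 1646 / (281 * 384)
= 0.0153

0.0153


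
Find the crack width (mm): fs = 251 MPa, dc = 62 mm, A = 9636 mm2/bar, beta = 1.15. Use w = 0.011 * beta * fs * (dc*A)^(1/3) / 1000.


w = 0.011 * beta * fs * (dc * A)^(1/3) / 1000
= 0.011 * 1.15 * 251 * (62 * 9636)^(1/3) / 1000
= 0.267 mm

0.267


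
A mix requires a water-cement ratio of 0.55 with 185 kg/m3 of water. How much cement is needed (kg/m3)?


Cement = water / (w/c)
= 185 / 0.55
= 336.4 kg/m3

336.4


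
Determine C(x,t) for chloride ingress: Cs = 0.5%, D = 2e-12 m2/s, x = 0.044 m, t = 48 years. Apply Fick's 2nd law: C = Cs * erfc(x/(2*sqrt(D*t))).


t_seconds = 48 * 365.25 * 24 * 3600 = 1514764800.0 s
arg = 0.044 / (2 * sqrt(2e-12 * 1514764800.0))
= 0.3997
erfc(0.3997) = 0.5719
C = 0.5 * 0.5719 = 0.2859%

0.2859


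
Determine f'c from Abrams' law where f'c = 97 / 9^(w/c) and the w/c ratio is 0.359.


f'c = 97 / 9^0.359
= 97 / 2.201
= 44.08 MPa

44.08


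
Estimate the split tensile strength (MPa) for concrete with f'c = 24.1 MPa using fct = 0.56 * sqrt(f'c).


fct = 0.56 * sqrt(24.1)
= 0.56 * 4.909
= 2.749 MPa

2.749


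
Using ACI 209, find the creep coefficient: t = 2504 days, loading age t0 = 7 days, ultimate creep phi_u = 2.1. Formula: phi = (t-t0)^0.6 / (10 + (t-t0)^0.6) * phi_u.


dt = 2504 - 7 = 2497
phi = 2497^0.6 / (10 + 2497^0.6) * 2.1
= 1.924

1.924


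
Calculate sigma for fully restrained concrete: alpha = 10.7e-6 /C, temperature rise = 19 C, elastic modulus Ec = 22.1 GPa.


sigma = alpha * dT * Ec
= 10.7e-6 * 19 * 22.1 * 1000
= 4.493 MPa

4.493


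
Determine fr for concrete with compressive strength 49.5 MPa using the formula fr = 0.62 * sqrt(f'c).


fr = 0.62 * sqrt(49.5)
= 4.362 MPa

4.362


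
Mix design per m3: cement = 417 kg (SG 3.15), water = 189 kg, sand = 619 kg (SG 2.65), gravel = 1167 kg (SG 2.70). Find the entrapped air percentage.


Vol cement = 417 / (3.15 * 1000) = 0.132381 m3
Vol water = 189 / 1000 = 0.189 m3
Vol sand = 619 / (2.65 * 1000) = 0.233585 m3
Vol gravel = 1167 / (2.70 * 1000) = 0.432222 m3
Total solid + water volume = 0.987188 m3
Air = (1 - 0.987188) * 100 = 1.28%

1.28


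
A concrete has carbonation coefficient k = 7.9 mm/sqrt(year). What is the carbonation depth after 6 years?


depth = k * sqrt(t)
= 7.9 * sqrt(6)
= 19.35 mm

19.35


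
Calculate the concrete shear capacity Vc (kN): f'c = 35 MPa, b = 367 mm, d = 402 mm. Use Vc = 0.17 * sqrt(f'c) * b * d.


Vc = 0.17 * sqrt(35) * 367 * 402 / 1000
= 148.38 kN

148.38


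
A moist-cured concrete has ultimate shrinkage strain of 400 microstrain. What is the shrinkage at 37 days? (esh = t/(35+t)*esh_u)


esh(37) = 37 / (35 + 37) * 400
= 37 / 72 * 400
= 205.6 microstrain

205.6


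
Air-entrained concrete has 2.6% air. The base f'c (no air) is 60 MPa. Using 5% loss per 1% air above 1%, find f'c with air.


Strength loss = (2.6 - 1) * 5 = 8.0%
f'c = 60 * (1 - 8.0/100)
= 55.2 MPa

55.2


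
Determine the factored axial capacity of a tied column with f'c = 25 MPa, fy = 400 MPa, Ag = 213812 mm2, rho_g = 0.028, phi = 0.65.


Ast = rho * Ag = 0.028 * 213812 = 5986.736 mm2
phi*Pn = 0.65 * 0.80 * (0.85 * 25 * (213812 - 5986.736) + 400 * 5986.736) / 1000
= 3541.71 kN

3541.71


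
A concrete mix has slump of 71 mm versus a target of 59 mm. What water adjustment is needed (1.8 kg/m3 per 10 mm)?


Difference = 59 - 71 = -12 mm
Water adjustment = -12 * 1.8 / 10 = -2.2 kg/m3

-2.2


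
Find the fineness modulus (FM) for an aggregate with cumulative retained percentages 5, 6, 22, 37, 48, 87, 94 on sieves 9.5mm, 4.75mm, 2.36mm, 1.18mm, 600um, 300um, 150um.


FM = sum(cumulative % retained) / 100
= 299 / 100
= 2.99

2.99


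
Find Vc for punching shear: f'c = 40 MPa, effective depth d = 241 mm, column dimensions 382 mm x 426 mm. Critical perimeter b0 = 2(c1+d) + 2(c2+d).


b0 = 2*(382 + 241) + 2*(426 + 241) = 2580 mm
Vc = 0.33 * sqrt(40) * 2580 * 241 / 1000
= 1297.72 kN

1297.72


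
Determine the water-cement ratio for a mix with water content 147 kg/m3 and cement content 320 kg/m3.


w/c = water / cement
w/c = 147 / 320 = 0.459

0.459


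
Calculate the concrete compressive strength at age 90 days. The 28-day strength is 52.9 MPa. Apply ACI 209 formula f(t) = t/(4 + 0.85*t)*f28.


f(90) = 90 / (4 + 0.85 * 90) * 52.9
= 90 / 80.5 * 52.9
= 59.14 MPa

59.14


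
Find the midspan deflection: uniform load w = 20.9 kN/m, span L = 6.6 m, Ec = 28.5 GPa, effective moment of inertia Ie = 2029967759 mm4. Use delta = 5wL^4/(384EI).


Convert: L = 6.6 m = 6600 mm, Ec = 28.5 GPa = 28500 MPa
delta = 5 * 20.9 * 6600^4 / (384 * 28500 * 2029967759)
= 8.93 mm

8.93


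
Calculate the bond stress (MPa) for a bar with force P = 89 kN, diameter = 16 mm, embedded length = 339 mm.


u = P / (pi * db * ld)
= 89 * 1000 / (pi * 16 * 339)
= 5.223 MPa

5.223


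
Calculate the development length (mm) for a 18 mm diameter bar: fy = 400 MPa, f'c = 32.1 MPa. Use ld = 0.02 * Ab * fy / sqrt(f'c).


Ab = pi * 18^2 / 4 = 254.469 mm2
ld = 0.02 * 254.469 * 400 / sqrt(32.1)
= 359.3 mm

359.3


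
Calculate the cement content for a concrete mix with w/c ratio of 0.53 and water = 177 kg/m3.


Cement = water / (w/c)
= 177 / 0.53
= 334.0 kg/m3

334.0


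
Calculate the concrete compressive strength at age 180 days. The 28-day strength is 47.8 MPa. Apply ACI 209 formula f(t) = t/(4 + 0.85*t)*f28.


f(180) = 180 / (4 + 0.85 * 180) * 47.8
= 180 / 157.0 * 47.8
= 54.8 MPa

54.8


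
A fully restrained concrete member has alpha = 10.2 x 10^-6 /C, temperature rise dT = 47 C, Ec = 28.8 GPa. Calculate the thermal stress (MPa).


sigma = alpha * dT * Ec
= 10.2e-6 * 47 * 28.8 * 1000
= 13.807 MPa

13.807


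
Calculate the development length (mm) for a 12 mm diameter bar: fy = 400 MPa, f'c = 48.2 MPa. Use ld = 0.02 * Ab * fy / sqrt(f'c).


Ab = pi * 12^2 / 4 = 113.097 mm2
ld = 0.02 * 113.097 * 400 / sqrt(48.2)
= 130.3 mm

130.3


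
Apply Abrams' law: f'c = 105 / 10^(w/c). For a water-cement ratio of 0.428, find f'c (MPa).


f'c = 105 / 10^0.428
= 105 / 2.679
= 39.19 MPa

39.19


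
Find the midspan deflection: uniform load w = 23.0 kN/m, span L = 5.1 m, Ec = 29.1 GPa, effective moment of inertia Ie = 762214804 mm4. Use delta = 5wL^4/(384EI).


Convert: L = 5.1 m = 5100 mm, Ec = 29.1 GPa = 29100 MPa
delta = 5 * 23.0 * 5100^4 / (384 * 29100 * 762214804)
= 9.13 mm

9.13


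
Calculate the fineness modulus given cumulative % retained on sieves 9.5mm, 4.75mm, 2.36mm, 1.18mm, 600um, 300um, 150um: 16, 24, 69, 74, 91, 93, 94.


FM = sum(cumulative % retained) / 100
= 461 / 100
= 4.61

4.61


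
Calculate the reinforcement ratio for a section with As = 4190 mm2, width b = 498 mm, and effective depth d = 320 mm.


rho = As / (b * d)
= 4190 / (498 * 320)
= 0.0263

0.0263


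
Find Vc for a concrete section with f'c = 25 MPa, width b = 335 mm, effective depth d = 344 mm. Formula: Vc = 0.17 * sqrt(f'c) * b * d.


Vc = 0.17 * sqrt(25) * 335 * 344 / 1000
= 97.95 kN

97.95


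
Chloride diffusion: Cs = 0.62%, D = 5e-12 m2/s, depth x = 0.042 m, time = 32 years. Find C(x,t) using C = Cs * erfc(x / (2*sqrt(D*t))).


t_seconds = 32 * 365.25 * 24 * 3600 = 1009843200.0 s
arg = 0.042 / (2 * sqrt(5e-12 * 1009843200.0))
= 0.2955
erfc(0.2955) = 0.676
C = 0.62 * 0.676 = 0.4191%

0.4191


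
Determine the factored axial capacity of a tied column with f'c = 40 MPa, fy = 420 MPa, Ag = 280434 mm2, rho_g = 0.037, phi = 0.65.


Ast = rho * Ag = 0.037 * 280434 = 10376.058 mm2
phi*Pn = 0.65 * 0.80 * (0.85 * 40 * (280434 - 10376.058) + 420 * 10376.058) / 1000
= 7040.76 kN

7040.76


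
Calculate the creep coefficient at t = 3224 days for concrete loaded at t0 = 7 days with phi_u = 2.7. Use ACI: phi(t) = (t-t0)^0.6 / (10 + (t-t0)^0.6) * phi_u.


dt = 3224 - 7 = 3217
phi = 3217^0.6 / (10 + 3217^0.6) * 2.7
= 2.503

2.503


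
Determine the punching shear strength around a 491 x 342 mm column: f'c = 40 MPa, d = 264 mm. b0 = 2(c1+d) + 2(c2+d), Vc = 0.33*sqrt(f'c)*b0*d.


b0 = 2*(491 + 264) + 2*(342 + 264) = 2722 mm
Vc = 0.33 * sqrt(40) * 2722 * 264 / 1000
= 1499.81 kN

1499.81


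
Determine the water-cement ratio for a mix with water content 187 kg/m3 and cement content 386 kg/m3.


w/c = water / cement
w/c = 187 / 386 = 0.484

0.484


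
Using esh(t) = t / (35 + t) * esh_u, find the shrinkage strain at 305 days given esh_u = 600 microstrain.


esh(305) = 305 / (35 + 305) * 600
= 305 / 340 * 600
= 538.2 microstrain

538.2


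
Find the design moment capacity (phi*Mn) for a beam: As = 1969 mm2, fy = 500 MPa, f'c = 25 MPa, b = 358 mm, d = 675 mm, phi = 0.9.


a = As * fy / (0.85 * f'c * b)
= 1969 * 500 / (0.85 * 25 * 358)
= 129.4118 mm
Mn = As * fy * (d - a/2) / 10^6
= 600.8346 kN-m
phi*Mn = 0.9 * 600.8346 = 540.75 kN-m

540.75


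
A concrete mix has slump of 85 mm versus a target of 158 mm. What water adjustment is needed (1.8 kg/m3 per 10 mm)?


Difference = 158 - 85 = 73 mm
Water adjustment = 73 * 1.8 / 10 = 13.1 kg/m3

13.1


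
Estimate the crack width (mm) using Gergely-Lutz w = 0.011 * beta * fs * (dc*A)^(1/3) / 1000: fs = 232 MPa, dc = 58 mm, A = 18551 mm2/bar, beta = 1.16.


w = 0.011 * beta * fs * (dc * A)^(1/3) / 1000
= 0.011 * 1.16 * 232 * (58 * 18551)^(1/3) / 1000
= 0.303 mm

0.303


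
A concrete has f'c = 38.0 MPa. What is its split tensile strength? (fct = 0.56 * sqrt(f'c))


fct = 0.56 * sqrt(38.0)
= 0.56 * 6.164
= 3.452 MPa

3.452


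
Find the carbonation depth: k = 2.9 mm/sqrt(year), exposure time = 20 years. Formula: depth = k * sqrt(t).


depth = k * sqrt(t)
= 2.9 * sqrt(20)
= 12.97 mm

12.97


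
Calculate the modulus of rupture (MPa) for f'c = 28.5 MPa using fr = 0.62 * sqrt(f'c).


fr = 0.62 * sqrt(28.5)
= 3.31 MPa

3.31


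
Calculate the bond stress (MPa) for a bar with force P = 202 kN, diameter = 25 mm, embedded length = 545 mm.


u = P / (pi * db * ld)
= 202 * 1000 / (pi * 25 * 545)
= 4.719 MPa

4.719


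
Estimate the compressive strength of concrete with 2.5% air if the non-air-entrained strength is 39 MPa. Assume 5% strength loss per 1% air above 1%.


Strength loss = (2.5 - 1) * 5 = 7.5%
f'c = 39 * (1 - 7.5/100)
= 36.08 MPa

36.08


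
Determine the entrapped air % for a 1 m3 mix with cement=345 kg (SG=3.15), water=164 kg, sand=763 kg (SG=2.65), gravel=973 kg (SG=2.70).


Vol cement = 345 / (3.15 * 1000) = 0.109524 m3
Vol water = 164 / 1000 = 0.164 m3
Vol sand = 763 / (2.65 * 1000) = 0.287925 m3
Vol gravel = 973 / (2.70 * 1000) = 0.36037 m3
Total solid + water volume = 0.921819 m3
Air = (1 - 0.921819) * 100 = 7.82%

7.82


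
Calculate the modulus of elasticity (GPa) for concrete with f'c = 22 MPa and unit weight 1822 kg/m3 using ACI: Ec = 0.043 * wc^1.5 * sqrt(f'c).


Ec = 0.043 * 1822^1.5 * sqrt(22) / 1000
= 15.69 GPa

15.69


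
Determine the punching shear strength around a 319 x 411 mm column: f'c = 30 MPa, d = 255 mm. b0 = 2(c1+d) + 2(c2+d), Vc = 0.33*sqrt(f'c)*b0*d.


b0 = 2*(319 + 255) + 2*(411 + 255) = 2480 mm
Vc = 0.33 * sqrt(30) * 2480 * 255 / 1000
= 1143.05 kN

1143.05


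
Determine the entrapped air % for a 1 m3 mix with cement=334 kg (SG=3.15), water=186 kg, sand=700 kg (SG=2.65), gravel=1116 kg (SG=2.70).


Vol cement = 334 / (3.15 * 1000) = 0.106032 m3
Vol water = 186 / 1000 = 0.186 m3
Vol sand = 700 / (2.65 * 1000) = 0.264151 m3
Vol gravel = 1116 / (2.70 * 1000) = 0.413333 m3
Total solid + water volume = 0.969516 m3
Air = (1 - 0.969516) * 100 = 3.05%

3.05


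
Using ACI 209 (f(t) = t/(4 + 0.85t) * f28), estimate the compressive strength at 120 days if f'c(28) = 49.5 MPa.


f(120) = 120 / (4 + 0.85 * 120) * 49.5
= 120 / 106.0 * 49.5
= 56.04 MPa

56.04


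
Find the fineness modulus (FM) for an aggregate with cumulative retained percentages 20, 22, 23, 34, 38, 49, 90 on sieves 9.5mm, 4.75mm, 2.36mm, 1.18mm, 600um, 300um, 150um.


FM = sum(cumulative % retained) / 100
= 276 / 100
= 2.76

2.76


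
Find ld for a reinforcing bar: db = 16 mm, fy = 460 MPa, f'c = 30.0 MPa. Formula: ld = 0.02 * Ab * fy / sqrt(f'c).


Ab = pi * 16^2 / 4 = 201.062 mm2
ld = 0.02 * 201.062 * 460 / sqrt(30.0)
= 337.7 mm

337.7


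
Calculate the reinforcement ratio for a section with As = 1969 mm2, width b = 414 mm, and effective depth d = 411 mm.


rho = As / (b * d)
= 1969 / (414 * 411)
= 0.0116

0.0116


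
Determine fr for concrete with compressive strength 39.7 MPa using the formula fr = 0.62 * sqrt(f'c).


fr = 0.62 * sqrt(39.7)
= 3.906 MPa

3.906


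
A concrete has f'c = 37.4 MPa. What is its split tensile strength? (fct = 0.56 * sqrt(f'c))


fct = 0.56 * sqrt(37.4)
= 0.56 * 6.116
= 3.425 MPa

3.425


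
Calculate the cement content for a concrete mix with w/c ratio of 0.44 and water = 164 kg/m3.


Cement = water / (w/c)
= 164 / 0.44
= 372.7 kg/m3

372.7


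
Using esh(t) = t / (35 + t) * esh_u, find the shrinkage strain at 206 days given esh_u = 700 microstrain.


esh(206) = 206 / (35 + 206) * 700
= 206 / 241 * 700
= 598.3 microstrain

598.3


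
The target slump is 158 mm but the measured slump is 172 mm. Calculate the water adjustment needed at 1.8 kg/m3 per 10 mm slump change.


Difference = 158 - 172 = -14 mm
Water adjustment = -14 * 1.8 / 10 = -2.5 kg/m3

-2.5


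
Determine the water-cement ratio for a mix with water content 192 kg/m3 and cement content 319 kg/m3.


w/c = water / cement
w/c = 192 / 319 = 0.602

0.602


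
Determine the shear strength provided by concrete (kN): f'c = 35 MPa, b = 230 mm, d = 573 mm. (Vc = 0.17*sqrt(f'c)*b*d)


Vc = 0.17 * sqrt(35) * 230 * 573 / 1000
= 132.55 kN

132.55


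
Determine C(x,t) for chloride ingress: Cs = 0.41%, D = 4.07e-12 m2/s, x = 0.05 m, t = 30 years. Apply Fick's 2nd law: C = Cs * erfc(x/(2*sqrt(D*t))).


t_seconds = 30 * 365.25 * 24 * 3600 = 946728000.0 s
arg = 0.05 / (2 * sqrt(4.07e-12 * 946728000.0))
= 0.4027
erfc(0.4027) = 0.569
C = 0.41 * 0.569 = 0.2333%

0.2333


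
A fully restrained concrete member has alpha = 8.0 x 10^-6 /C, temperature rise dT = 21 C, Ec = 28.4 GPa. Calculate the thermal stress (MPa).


sigma = alpha * dT * Ec
= 8.0e-6 * 21 * 28.4 * 1000
= 4.771 MPa

4.771


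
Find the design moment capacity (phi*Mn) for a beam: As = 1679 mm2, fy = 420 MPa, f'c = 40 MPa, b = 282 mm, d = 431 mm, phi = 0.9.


a = As * fy / (0.85 * f'c * b)
= 1679 * 420 / (0.85 * 40 * 282)
= 73.5482 mm
Mn = As * fy * (d - a/2) / 10^6
= 278.0002 kN-m
phi*Mn = 0.9 * 278.0002 = 250.2 kN-m

250.2


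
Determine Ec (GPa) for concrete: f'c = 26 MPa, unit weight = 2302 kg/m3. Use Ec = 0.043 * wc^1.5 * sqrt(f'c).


Ec = 0.043 * 2302^1.5 * sqrt(26) / 1000
= 24.22 GPa

24.22


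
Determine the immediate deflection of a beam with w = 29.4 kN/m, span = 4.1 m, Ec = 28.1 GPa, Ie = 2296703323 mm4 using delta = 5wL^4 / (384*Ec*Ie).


Convert: L = 4.1 m = 4100 mm, Ec = 28.1 GPa = 28100 MPa
delta = 5 * 29.4 * 4100^4 / (384 * 28100 * 2296703323)
= 1.68 mm

1.68


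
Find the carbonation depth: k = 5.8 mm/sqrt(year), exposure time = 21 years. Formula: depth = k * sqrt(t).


depth = k * sqrt(t)
= 5.8 * sqrt(21)
= 26.58 mm

26.58


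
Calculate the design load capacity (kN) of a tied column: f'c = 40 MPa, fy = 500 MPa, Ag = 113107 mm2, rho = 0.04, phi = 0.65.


Ast = rho * Ag = 0.04 * 113107 = 4524.28 mm2
phi*Pn = 0.65 * 0.80 * (0.85 * 40 * (113107 - 4524.28) + 500 * 4524.28) / 1000
= 3096.06 kN

3096.06


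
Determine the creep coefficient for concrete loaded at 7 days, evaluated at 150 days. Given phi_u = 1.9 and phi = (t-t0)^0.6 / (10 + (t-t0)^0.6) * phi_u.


dt = 150 - 7 = 143
phi = 143^0.6 / (10 + 143^0.6) * 1.9
= 1.259

1.259


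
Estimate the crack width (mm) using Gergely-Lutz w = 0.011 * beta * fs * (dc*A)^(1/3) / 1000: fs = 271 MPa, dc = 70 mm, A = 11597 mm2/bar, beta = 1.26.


w = 0.011 * beta * fs * (dc * A)^(1/3) / 1000
= 0.011 * 1.26 * 271 * (70 * 11597)^(1/3) / 1000
= 0.35 mm

0.35


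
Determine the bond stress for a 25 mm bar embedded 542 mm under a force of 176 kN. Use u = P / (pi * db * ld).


u = P / (pi * db * ld)
= 176 * 1000 / (pi * 25 * 542)
= 4.135 MPa

4.135


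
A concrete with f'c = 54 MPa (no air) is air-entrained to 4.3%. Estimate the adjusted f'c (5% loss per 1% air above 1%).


Strength loss = (4.3 - 1) * 5 = 16.5%
f'c = 54 * (1 - 16.5/100)
= 45.09 MPa

45.09


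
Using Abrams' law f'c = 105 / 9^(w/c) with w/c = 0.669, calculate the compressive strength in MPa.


f'c = 105 / 9^0.669
= 105 / 4.349
= 24.14 MPa

24.14


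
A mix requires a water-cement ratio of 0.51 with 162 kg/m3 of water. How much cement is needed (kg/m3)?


Cement = water / (w/c)
= 162 / 0.51
= 317.6 kg/m3

317.6


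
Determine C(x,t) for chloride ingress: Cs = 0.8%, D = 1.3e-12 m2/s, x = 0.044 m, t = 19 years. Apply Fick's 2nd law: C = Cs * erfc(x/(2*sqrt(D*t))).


t_seconds = 19 * 365.25 * 24 * 3600 = 599594400.0 s
arg = 0.044 / (2 * sqrt(1.3e-12 * 599594400.0))
= 0.788
erfc(0.788) = 0.2651
C = 0.8 * 0.2651 = 0.2121%

0.2121


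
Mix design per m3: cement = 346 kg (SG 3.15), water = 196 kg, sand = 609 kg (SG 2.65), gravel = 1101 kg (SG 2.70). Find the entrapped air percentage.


Vol cement = 346 / (3.15 * 1000) = 0.109841 m3
Vol water = 196 / 1000 = 0.196 m3
Vol sand = 609 / (2.65 * 1000) = 0.229811 m3
Vol gravel = 1101 / (2.70 * 1000) = 0.407778 m3
Total solid + water volume = 0.94343 m3
Air = (1 - 0.94343) * 100 = 5.66%

5.66


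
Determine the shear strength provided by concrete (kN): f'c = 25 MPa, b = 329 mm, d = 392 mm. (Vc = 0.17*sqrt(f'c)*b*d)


Vc = 0.17 * sqrt(25) * 329 * 392 / 1000
= 109.62 kN

109.62


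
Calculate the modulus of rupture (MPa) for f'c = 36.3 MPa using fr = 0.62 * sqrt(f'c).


fr = 0.62 * sqrt(36.3)
= 3.735 MPa

3.735


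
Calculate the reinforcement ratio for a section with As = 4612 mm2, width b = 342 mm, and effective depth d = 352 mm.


rho = As / (b * d)
= 4612 / (342 * 352)
= 0.0383

0.0383


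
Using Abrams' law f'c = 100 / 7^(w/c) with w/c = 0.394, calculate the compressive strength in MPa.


f'c = 100 / 7^0.394
= 100 / 2.153
= 46.45 MPa

46.45


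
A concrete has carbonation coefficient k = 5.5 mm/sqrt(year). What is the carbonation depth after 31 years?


depth = k * sqrt(t)
= 5.5 * sqrt(31)
= 30.62 mm

30.62


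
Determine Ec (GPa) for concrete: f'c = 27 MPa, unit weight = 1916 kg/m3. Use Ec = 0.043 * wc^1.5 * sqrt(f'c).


Ec = 0.043 * 1916^1.5 * sqrt(27) / 1000
= 18.74 GPa

18.74


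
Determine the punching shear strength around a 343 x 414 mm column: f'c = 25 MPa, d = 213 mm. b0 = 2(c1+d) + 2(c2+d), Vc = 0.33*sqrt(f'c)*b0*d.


b0 = 2*(343 + 213) + 2*(414 + 213) = 2366 mm
Vc = 0.33 * sqrt(25) * 2366 * 213 / 1000
= 831.53 kN

831.53


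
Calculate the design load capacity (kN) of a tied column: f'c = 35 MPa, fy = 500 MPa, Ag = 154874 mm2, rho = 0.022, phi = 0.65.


Ast = rho * Ag = 0.022 * 154874 = 3407.228 mm2
phi*Pn = 0.65 * 0.80 * (0.85 * 35 * (154874 - 3407.228) + 500 * 3407.228) / 1000
= 3229.07 kN

3229.07


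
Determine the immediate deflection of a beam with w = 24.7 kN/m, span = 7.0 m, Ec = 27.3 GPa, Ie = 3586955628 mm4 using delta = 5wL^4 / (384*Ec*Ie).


Convert: L = 7.0 m = 7000 mm, Ec = 27.3 GPa = 27300 MPa
delta = 5 * 24.7 * 7000^4 / (384 * 27300 * 3586955628)
= 7.89 mm

7.89


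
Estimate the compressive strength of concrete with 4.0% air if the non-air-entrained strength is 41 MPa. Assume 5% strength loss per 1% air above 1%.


Strength loss = (4.0 - 1) * 5 = 15.0%
f'c = 41 * (1 - 15.0/100)
= 34.85 MPa

34.85


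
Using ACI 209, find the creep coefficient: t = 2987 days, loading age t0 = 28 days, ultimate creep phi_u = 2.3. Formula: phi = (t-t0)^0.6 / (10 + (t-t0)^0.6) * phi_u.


dt = 2987 - 28 = 2959
phi = 2959^0.6 / (10 + 2959^0.6) * 2.3
= 2.124

2.124


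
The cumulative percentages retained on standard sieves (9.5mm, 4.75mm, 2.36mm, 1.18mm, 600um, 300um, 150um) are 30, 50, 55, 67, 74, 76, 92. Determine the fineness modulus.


FM = sum(cumulative % retained) / 100
= 444 / 100
= 4.44

4.44


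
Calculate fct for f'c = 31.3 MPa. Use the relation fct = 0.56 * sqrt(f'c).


fct = 0.56 * sqrt(31.3)
= 0.56 * 5.595
= 3.133 MPa

3.133


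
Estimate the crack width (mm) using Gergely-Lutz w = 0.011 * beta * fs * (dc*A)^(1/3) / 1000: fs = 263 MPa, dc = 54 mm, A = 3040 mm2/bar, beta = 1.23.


w = 0.011 * beta * fs * (dc * A)^(1/3) / 1000
= 0.011 * 1.23 * 263 * (54 * 3040)^(1/3) / 1000
= 0.195 mm

0.195


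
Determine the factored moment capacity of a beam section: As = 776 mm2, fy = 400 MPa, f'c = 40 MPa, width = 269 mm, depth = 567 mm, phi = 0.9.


a = As * fy / (0.85 * f'c * b)
= 776 * 400 / (0.85 * 40 * 269)
= 33.9383 mm
Mn = As * fy * (d - a/2) / 10^6
= 170.7296 kN-m
phi*Mn = 0.9 * 170.7296 = 153.66 kN-m

153.66


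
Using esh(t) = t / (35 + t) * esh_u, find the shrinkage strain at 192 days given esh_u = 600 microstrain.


esh(192) = 192 / (35 + 192) * 600
= 192 / 227 * 600
= 507.5 microstrain

507.5
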